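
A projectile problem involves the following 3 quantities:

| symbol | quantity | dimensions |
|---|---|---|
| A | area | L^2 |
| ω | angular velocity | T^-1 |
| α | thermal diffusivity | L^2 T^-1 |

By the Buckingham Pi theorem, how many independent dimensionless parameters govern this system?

1

There are 3 variables and 2 base dimensions (L, T).
The dimension matrix has rank 2.
Independent dimensionless groups: 3 − 2 = 1.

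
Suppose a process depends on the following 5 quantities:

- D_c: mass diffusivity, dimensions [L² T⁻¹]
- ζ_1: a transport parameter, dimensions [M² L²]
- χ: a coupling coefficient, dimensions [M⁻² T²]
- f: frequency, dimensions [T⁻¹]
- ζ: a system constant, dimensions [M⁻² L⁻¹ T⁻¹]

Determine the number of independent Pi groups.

There are 5 variables and 3 base dimensions (M, L, T).
The dimension matrix has rank 3.
Independent dimensionless groups: 5 − 3 = 2.

2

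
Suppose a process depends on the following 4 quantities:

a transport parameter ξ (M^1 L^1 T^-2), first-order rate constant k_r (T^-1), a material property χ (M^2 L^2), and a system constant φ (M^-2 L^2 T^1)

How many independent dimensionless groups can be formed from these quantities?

There are 4 variables and 3 base dimensions (M, L, T).
The dimension matrix has rank 3.
Independent dimensionless groups: 4 − 3 = 1.

1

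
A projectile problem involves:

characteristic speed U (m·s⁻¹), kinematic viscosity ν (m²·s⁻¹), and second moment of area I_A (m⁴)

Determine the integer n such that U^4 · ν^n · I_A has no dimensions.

-4

Balance the L exponent: (2)·n from ν, plus 4·(1) + (4) = 8 from the rest, must sum to zero.
2n + 8 = 0, so n = -4.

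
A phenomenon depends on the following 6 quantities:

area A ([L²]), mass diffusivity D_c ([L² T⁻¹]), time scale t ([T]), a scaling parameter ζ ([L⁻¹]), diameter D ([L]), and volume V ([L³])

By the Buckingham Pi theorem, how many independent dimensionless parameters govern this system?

There are 6 variables and 2 base dimensions (L, T).
The dimension matrix has rank 2.
Independent dimensionless groups: 6 − 2 = 4.

4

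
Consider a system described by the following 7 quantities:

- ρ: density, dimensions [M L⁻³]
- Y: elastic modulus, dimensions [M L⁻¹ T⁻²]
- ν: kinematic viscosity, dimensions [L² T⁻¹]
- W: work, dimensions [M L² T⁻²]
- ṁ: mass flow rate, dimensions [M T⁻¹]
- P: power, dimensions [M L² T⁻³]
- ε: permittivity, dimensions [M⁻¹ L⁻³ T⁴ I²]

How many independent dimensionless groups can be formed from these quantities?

3

There are 7 variables and 4 base dimensions (M, L, T, I).
The dimension matrix has rank 4.
Independent dimensionless groups: 7 − 4 = 3.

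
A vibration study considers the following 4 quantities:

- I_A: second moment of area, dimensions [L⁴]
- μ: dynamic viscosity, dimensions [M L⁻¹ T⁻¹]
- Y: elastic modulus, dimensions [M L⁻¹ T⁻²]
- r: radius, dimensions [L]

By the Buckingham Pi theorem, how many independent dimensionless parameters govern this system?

1

There are 4 variables and 3 base dimensions (M, L, T).
The dimension matrix has rank 3.
Independent dimensionless groups: 4 − 3 = 1.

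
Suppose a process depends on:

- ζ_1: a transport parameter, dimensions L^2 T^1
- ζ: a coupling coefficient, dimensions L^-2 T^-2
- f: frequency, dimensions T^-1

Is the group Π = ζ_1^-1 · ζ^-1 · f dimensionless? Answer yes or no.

Sum the exponent of each base dimension across the product:
  L: −[ζ_1]_L − [ζ]_L + [f]_L = −(2) − (-2) + (0) = 0
  T: −[ζ_1]_T − [ζ]_T + [f]_T = −(1) − (-2) + (-1) = 0
All base exponents vanish — dimensionless.

yes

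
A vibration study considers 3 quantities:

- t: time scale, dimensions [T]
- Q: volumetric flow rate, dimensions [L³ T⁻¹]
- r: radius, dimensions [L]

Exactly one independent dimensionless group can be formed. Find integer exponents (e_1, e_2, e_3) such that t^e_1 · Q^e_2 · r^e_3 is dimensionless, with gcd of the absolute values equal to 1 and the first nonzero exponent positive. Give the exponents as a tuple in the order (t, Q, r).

L: e_1·(0) + e_2·(3) + e_3·(1) = 0
T: e_1·(1) + e_2·(-1) + e_3·(0) = 0
Solving this homogeneous linear system for the smallest-integer solution (first nonzero entry positive) gives (1, 1, -3).

(1, 1, -3)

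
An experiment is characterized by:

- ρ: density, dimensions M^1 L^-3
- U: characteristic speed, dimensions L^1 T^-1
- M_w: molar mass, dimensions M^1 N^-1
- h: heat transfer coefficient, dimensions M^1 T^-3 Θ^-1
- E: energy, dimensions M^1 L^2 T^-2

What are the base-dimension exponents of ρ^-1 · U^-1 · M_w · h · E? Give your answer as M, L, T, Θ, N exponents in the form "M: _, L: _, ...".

Collect each base-dimension exponent across the product:
  M: −(1) − (0) + (1) + (1) + (1) = 2
  L: −(-3) − (1) + (0) + (0) + (2) = 4
  T: −(0) − (-1) + (0) + (-3) + (-2) = -4
  Θ: −(0) − (0) + (0) + (-1) + (0) = -1
  N: −(0) − (0) + (-1) + (0) + (0) = -1
So the dimensions are [M² L⁴ T⁻⁴ Θ⁻¹ N⁻¹].

M: 2, L: 4, T: -4, Θ: -1, N: -1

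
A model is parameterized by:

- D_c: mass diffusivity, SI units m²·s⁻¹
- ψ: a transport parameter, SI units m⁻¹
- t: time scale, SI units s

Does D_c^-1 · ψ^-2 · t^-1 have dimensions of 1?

yes

Sum the exponent of each base dimension across the product:
  M: −[D_c]_M − 2·[ψ]_M − [t]_M = −(0) − 2·(0) − (0) = 0
  L: −[D_c]_L − 2·[ψ]_L − [t]_L = −(2) − 2·(-1) − (0) = 0
  T: −[D_c]_T − 2·[ψ]_T − [t]_T = −(-1) − 2·(0) − (1) = 0
All base exponents vanish — dimensionless.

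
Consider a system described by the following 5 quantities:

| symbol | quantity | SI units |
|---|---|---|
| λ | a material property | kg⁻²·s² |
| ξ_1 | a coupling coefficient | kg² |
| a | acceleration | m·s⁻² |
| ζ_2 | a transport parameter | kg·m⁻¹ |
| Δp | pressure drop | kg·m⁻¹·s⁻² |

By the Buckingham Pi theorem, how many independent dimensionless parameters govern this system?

There are 5 variables and 3 base dimensions (M, L, T).
The dimension matrix has rank 3.
Independent dimensionless groups: 5 − 3 = 2.

2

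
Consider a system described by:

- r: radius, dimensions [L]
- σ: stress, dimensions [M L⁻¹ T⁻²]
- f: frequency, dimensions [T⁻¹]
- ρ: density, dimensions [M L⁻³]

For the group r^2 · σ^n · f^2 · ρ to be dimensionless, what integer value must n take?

-1

Balance the M exponent: (1)·n from σ, plus 2·(0) + 2·(0) + (1) = 1 from the rest, must sum to zero.
n + 1 = 0, so n = -1.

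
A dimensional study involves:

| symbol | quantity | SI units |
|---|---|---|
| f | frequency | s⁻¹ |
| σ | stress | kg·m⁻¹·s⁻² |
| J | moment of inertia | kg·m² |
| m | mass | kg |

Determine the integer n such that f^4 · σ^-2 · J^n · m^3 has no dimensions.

-1

Balance the M exponent: (1)·n from J, plus 4·(0) − 2·(1) + 3·(1) = 1 from the rest, must sum to zero.
n + 1 = 0, so n = -1.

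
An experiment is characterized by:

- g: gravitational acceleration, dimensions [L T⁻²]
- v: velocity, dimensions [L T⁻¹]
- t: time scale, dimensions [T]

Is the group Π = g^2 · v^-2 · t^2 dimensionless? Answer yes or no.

yes

Sum the exponent of each base dimension across the product:
  L: 2·[g]_L − 2·[v]_L + 2·[t]_L = 2·(1) − 2·(1) + 2·(0) = 0
  T: 2·[g]_T − 2·[v]_T + 2·[t]_T = 2·(-2) − 2·(-1) + 2·(1) = 0
All base exponents vanish — dimensionless.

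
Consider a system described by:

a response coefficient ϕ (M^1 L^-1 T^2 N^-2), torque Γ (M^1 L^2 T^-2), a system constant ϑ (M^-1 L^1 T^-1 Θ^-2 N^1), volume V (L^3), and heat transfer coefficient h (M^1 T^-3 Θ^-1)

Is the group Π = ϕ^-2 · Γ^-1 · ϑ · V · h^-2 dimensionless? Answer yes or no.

Sum the exponent of each base dimension across the product:
  M: −2·[ϕ]_M − [Γ]_M + [ϑ]_M + [V]_M − 2·[h]_M = −2·(1) − (1) + (-1) + (0) − 2·(1) = -6
  L: −2·[ϕ]_L − [Γ]_L + [ϑ]_L + [V]_L − 2·[h]_L = −2·(-1) − (2) + (1) + (3) − 2·(0) = 4
  T: −2·[ϕ]_T − [Γ]_T + [ϑ]_T + [V]_T − 2·[h]_T = −2·(2) − (-2) + (-1) + (0) − 2·(-3) = 3
  Θ: −2·[ϕ]_Θ − [Γ]_Θ + [ϑ]_Θ + [V]_Θ − 2·[h]_Θ = −2·(0) − (0) + (-2) + (0) − 2·(-1) = 0
  N: −2·[ϕ]_N − [Γ]_N + [ϑ]_N + [V]_N − 2·[h]_N = −2·(-2) − (0) + (1) + (0) − 2·(0) = 5
Net dimensions [M⁻⁶ L⁴ T³ N⁵] ≠ [1] — not dimensionless.

no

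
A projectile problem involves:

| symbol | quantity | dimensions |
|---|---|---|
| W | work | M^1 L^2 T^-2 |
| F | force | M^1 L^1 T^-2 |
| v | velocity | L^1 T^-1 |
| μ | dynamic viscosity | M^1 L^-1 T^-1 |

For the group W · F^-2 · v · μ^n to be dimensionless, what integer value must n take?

Balance the M exponent: (1)·n from μ, plus (1) − 2·(1) + (0) = -1 from the rest, must sum to zero.
n − 1 = 0, so n = 1.

1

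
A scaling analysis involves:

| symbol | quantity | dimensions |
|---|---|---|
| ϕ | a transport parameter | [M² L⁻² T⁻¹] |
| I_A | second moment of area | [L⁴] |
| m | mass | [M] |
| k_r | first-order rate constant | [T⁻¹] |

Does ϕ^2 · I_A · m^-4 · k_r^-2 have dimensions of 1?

yes

Sum the exponent of each base dimension across the product:
  M: 2·[ϕ]_M + [I_A]_M − 4·[m]_M − 2·[k_r]_M = 2·(2) + (0) − 4·(1) − 2·(0) = 0
  L: 2·[ϕ]_L + [I_A]_L − 4·[m]_L − 2·[k_r]_L = 2·(-2) + (4) − 4·(0) − 2·(0) = 0
  T: 2·[ϕ]_T + [I_A]_T − 4·[m]_T − 2·[k_r]_T = 2·(-1) + (0) − 4·(0) − 2·(-1) = 0
All base exponents vanish — dimensionless.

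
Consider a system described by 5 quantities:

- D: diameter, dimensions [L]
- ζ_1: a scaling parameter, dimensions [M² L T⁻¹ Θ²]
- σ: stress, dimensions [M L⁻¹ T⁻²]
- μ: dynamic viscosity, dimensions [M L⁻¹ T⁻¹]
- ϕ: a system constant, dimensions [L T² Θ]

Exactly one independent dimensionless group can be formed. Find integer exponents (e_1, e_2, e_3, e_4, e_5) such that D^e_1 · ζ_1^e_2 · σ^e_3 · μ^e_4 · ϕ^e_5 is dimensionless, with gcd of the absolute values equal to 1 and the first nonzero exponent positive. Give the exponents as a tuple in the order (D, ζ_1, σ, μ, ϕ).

(1, -1, 3, -1, 2)

M: e_1·(0) + e_2·(2) + e_3·(1) + e_4·(1) + e_5·(0) = 0
L: e_1·(1) + e_2·(1) + e_3·(-1) + e_4·(-1) + e_5·(1) = 0
T: e_1·(0) + e_2·(-1) + e_3·(-2) + e_4·(-1) + e_5·(2) = 0
Θ: e_1·(0) + e_2·(2) + e_3·(0) + e_4·(0) + e_5·(1) = 0
Solving this homogeneous linear system for the smallest-integer solution (first nonzero entry positive) gives (1, -1, 3, -1, 2).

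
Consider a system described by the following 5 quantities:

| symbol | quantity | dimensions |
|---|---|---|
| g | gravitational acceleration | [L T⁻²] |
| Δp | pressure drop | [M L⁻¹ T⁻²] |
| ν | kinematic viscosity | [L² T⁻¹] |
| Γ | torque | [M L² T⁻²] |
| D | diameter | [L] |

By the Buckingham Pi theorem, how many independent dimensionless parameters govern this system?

There are 5 variables and 3 base dimensions (M, L, T).
The dimension matrix has rank 3.
Independent dimensionless groups: 5 − 3 = 2.

2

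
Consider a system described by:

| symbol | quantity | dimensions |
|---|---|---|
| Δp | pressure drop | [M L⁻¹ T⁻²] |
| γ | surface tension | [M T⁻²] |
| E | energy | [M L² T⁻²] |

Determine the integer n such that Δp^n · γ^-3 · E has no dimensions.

Balance the M exponent: (1)·n from Δp, plus −3·(1) + (1) = -2 from the rest, must sum to zero.
n − 2 = 0, so n = 2.

2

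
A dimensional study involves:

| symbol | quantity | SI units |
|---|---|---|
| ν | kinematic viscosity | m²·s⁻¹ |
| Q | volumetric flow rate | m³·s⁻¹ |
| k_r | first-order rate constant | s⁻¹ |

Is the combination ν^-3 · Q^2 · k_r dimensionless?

yes

Sum the exponent of each base dimension across the product:
  L: −3·[ν]_L + 2·[Q]_L + [k_r]_L = −3·(2) + 2·(3) + (0) = 0
  T: −3·[ν]_T + 2·[Q]_T + [k_r]_T = −3·(-1) + 2·(-1) + (-1) = 0
All base exponents vanish — dimensionless.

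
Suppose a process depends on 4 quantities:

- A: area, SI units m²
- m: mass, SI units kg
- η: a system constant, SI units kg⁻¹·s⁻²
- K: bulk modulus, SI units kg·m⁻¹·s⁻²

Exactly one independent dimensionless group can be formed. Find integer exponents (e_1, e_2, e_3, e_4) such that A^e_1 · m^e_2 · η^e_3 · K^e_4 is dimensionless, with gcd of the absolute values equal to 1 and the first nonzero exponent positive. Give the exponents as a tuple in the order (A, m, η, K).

M: e_1·(0) + e_2·(1) + e_3·(-1) + e_4·(1) = 0
L: e_1·(2) + e_2·(0) + e_3·(0) + e_4·(-1) = 0
T: e_1·(0) + e_2·(0) + e_3·(-2) + e_4·(-2) = 0
Solving this homogeneous linear system for the smallest-integer solution (first nonzero entry positive) gives (1, -4, -2, 2).

(1, -4, -2, 2)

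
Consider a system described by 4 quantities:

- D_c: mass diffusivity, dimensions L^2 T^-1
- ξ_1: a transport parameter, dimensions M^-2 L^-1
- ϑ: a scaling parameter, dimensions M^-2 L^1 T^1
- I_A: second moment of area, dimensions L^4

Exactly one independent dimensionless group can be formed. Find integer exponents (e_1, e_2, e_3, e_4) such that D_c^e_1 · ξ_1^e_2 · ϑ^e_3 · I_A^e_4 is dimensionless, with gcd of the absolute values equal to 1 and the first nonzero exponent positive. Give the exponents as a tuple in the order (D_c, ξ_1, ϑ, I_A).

(1, -1, 1, -1)

M: e_1·(0) + e_2·(-2) + e_3·(-2) + e_4·(0) = 0
L: e_1·(2) + e_2·(-1) + e_3·(1) + e_4·(4) = 0
T: e_1·(-1) + e_2·(0) + e_3·(1) + e_4·(0) = 0
Solving this homogeneous linear system for the smallest-integer solution (first nonzero entry positive) gives (1, -1, 1, -1).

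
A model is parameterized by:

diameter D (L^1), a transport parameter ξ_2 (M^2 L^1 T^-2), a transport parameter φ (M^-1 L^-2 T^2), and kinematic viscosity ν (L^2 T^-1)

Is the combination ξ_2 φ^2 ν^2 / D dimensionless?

Sum the exponent of each base dimension across the product:
  M: −[D]_M + [ξ_2]_M + 2·[φ]_M + 2·[ν]_M = −(0) + (2) + 2·(-1) + 2·(0) = 0
  L: −[D]_L + [ξ_2]_L + 2·[φ]_L + 2·[ν]_L = −(1) + (1) + 2·(-2) + 2·(2) = 0
  T: −[D]_T + [ξ_2]_T + 2·[φ]_T + 2·[ν]_T = −(0) + (-2) + 2·(2) + 2·(-1) = 0
All base exponents vanish — dimensionless.

yes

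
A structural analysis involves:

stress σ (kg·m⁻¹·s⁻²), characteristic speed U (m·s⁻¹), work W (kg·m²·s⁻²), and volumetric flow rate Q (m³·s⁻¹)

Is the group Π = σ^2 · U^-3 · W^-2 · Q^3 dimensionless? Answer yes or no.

Sum the exponent of each base dimension across the product:
  M: 2·[σ]_M − 3·[U]_M − 2·[W]_M + 3·[Q]_M = 2·(1) − 3·(0) − 2·(1) + 3·(0) = 0
  L: 2·[σ]_L − 3·[U]_L − 2·[W]_L + 3·[Q]_L = 2·(-1) − 3·(1) − 2·(2) + 3·(3) = 0
  T: 2·[σ]_T − 3·[U]_T − 2·[W]_T + 3·[Q]_T = 2·(-2) − 3·(-1) − 2·(-2) + 3·(-1) = 0
All base exponents vanish — dimensionless.

yes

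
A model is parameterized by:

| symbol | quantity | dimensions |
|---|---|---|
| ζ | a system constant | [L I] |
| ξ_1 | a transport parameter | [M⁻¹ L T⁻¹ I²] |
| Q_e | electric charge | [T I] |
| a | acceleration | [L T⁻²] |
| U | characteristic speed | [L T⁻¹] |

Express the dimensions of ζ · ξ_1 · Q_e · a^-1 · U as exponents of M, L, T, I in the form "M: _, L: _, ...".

M: -1, L: 2, T: 1, I: 4

Collect each base-dimension exponent across the product:
  M: (0) + (-1) + (0) − (0) + (0) = -1
  L: (1) + (1) + (0) − (1) + (1) = 2
  T: (0) + (-1) + (1) − (-2) + (-1) = 1
  I: (1) + (2) + (1) − (0) + (0) = 4
So the dimensions are [M⁻¹ L² T I⁴].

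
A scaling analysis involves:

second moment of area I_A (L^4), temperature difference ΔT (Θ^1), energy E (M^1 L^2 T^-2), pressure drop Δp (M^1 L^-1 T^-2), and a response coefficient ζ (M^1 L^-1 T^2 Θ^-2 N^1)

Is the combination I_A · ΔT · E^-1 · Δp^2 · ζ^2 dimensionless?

no

Sum the exponent of each base dimension across the product:
  M: [I_A]_M + [ΔT]_M − [E]_M + 2·[Δp]_M + 2·[ζ]_M = (0) + (0) − (1) + 2·(1) + 2·(1) = 3
  L: [I_A]_L + [ΔT]_L − [E]_L + 2·[Δp]_L + 2·[ζ]_L = (4) + (0) − (2) + 2·(-1) + 2·(-1) = -2
  T: [I_A]_T + [ΔT]_T − [E]_T + 2·[Δp]_T + 2·[ζ]_T = (0) + (0) − (-2) + 2·(-2) + 2·(2) = 2
  Θ: [I_A]_Θ + [ΔT]_Θ − [E]_Θ + 2·[Δp]_Θ + 2·[ζ]_Θ = (0) + (1) − (0) + 2·(0) + 2·(-2) = -3
  N: [I_A]_N + [ΔT]_N − [E]_N + 2·[Δp]_N + 2·[ζ]_N = (0) + (0) − (0) + 2·(0) + 2·(1) = 2
Net dimensions [M³ L⁻² T² Θ⁻³ N²] ≠ [1] — not dimensionless.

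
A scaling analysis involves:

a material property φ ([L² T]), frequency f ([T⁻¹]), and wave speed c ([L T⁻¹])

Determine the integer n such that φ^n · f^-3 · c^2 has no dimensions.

-1

Balance the L exponent: (2)·n from φ, plus −3·(0) + 2·(1) = 2 from the rest, must sum to zero.
2n + 2 = 0, so n = -1.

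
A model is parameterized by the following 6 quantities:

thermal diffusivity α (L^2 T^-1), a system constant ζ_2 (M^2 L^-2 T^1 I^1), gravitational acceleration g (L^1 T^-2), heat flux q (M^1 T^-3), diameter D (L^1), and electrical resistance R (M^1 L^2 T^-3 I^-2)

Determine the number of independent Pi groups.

2

There are 6 variables and 4 base dimensions (M, L, T, I).
The dimension matrix has rank 4.
Independent dimensionless groups: 6 − 4 = 2.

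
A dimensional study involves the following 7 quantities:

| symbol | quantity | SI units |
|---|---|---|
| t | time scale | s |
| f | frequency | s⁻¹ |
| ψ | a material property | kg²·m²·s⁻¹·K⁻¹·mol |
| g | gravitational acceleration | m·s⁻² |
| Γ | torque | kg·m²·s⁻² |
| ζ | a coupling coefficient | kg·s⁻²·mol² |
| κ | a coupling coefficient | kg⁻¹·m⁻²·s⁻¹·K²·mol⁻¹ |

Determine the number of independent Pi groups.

There are 7 variables and 5 base dimensions (M, L, T, Θ, N).
The dimension matrix has rank 5.
Independent dimensionless groups: 7 − 5 = 2.

2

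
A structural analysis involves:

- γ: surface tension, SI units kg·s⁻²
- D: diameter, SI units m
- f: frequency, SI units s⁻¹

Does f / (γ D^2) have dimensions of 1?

no

Sum the exponent of each base dimension across the product:
  M: −[γ]_M − 2·[D]_M + [f]_M = −(1) − 2·(0) + (0) = -1
  L: −[γ]_L − 2·[D]_L + [f]_L = −(0) − 2·(1) + (0) = -2
  T: −[γ]_T − 2·[D]_T + [f]_T = −(-2) − 2·(0) + (-1) = 1
Net dimensions [M⁻¹ L⁻² T] ≠ [1] — not dimensionless.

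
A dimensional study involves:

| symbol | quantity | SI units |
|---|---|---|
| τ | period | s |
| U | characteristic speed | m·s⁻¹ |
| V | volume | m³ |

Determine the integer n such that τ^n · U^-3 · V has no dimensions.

-3

Balance the T exponent: (1)·n from τ, plus −3·(-1) + (0) = 3 from the rest, must sum to zero.
n + 3 = 0, so n = -3.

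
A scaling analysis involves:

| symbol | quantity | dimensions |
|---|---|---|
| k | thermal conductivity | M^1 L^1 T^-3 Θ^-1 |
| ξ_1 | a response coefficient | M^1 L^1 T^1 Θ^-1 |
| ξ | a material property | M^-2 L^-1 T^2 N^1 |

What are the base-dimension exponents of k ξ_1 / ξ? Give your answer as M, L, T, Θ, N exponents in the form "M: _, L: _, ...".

Collect each base-dimension exponent across the product:
  M: (1) + (1) − (-2) = 4
  L: (1) + (1) − (-1) = 3
  T: (-3) + (1) − (2) = -4
  Θ: (-1) + (-1) − (0) = -2
  N: (0) + (0) − (1) = -1
So the dimensions are [M⁴ L³ T⁻⁴ Θ⁻² N⁻¹].

M: 4, L: 3, T: -4, Θ: -2, N: -1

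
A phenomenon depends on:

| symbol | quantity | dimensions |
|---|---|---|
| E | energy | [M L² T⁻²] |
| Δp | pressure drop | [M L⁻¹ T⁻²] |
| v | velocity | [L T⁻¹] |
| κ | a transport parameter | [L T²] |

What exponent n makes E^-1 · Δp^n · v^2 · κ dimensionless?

1

Balance the M exponent: (1)·n from Δp, plus −(1) + 2·(0) + (0) = -1 from the rest, must sum to zero.
n − 1 = 0, so n = 1.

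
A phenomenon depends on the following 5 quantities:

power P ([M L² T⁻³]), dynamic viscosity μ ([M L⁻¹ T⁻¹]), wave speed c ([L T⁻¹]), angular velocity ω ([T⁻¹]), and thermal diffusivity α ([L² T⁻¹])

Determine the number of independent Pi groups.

2

There are 5 variables and 3 base dimensions (M, L, T).
The dimension matrix has rank 3.
Independent dimensionless groups: 5 − 3 = 2.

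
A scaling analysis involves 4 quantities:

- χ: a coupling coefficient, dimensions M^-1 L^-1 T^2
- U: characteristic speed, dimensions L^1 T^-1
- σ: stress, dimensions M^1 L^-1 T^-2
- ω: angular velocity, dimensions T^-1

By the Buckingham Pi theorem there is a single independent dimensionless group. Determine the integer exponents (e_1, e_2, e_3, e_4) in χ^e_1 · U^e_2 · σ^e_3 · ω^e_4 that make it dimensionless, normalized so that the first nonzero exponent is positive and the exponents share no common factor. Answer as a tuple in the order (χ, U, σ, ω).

M: e_1·(-1) + e_2·(0) + e_3·(1) + e_4·(0) = 0
L: e_1·(-1) + e_2·(1) + e_3·(-1) + e_4·(0) = 0
T: e_1·(2) + e_2·(-1) + e_3·(-2) + e_4·(-1) = 0
Solving this homogeneous linear system for the smallest-integer solution (first nonzero entry positive) gives (1, 2, 1, -2).

(1, 2, 1, -2)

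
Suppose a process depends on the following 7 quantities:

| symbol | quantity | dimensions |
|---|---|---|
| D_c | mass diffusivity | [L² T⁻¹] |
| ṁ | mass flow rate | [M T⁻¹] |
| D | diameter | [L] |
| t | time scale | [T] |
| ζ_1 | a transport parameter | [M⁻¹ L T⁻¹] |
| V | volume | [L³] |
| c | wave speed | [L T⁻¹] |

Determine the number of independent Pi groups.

4

There are 7 variables and 3 base dimensions (M, L, T).
The dimension matrix has rank 3.
Independent dimensionless groups: 7 − 3 = 4.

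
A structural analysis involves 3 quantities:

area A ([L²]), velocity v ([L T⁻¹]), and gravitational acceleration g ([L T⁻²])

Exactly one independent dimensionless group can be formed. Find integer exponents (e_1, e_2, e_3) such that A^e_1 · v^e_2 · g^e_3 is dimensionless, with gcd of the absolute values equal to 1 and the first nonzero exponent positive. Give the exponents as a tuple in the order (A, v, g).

L: e_1·(2) + e_2·(1) + e_3·(1) = 0
T: e_1·(0) + e_2·(-1) + e_3·(-2) = 0
Solving this homogeneous linear system for the smallest-integer solution (first nonzero entry positive) gives (1, -4, 2).

(1, -4, 2)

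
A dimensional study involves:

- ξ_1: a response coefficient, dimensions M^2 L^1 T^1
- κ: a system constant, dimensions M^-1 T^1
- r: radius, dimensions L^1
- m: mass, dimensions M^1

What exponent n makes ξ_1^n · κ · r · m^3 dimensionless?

-1

Balance the M exponent: (2)·n from ξ_1, plus (-1) + (0) + 3·(1) = 2 from the rest, must sum to zero.
2n + 2 = 0, so n = -1.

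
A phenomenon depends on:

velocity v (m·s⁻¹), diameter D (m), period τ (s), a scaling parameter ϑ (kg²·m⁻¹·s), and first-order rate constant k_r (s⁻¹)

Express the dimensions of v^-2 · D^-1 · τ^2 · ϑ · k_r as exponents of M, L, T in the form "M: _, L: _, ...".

M: 2, L: -4, T: 4

Collect each base-dimension exponent across the product:
  M: −2·(0) − (0) + 2·(0) + (2) + (0) = 2
  L: −2·(1) − (1) + 2·(0) + (-1) + (0) = -4
  T: −2·(-1) − (0) + 2·(1) + (1) + (-1) = 4
So the dimensions are [M² L⁻⁴ T⁴].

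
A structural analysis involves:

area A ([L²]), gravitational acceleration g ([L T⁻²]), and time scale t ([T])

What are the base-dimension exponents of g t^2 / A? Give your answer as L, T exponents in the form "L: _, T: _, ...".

Collect each base-dimension exponent across the product:
  L: −(2) + (1) + 2·(0) = -1
  T: −(0) + (-2) + 2·(1) = 0
So the dimensions are [L⁻¹].

L: -1, T: 0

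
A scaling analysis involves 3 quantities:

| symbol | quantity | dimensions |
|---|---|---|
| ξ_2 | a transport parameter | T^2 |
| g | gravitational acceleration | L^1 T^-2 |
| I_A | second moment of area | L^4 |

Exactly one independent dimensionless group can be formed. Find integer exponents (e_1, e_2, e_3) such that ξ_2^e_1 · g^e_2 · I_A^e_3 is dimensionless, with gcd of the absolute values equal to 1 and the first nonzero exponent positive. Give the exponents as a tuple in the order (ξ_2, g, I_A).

L: e_1·(0) + e_2·(1) + e_3·(4) = 0
T: e_1·(2) + e_2·(-2) + e_3·(0) = 0
Solving this homogeneous linear system for the smallest-integer solution (first nonzero entry positive) gives (4, 4, -1).

(4, 4, -1)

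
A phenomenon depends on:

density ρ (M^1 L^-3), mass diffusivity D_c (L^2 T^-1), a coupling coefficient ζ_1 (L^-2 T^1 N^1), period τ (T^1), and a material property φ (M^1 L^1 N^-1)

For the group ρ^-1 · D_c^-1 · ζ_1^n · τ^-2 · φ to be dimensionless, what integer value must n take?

1

Balance the L exponent: (-2)·n from ζ_1, plus −(-3) − (2) − 2·(0) + (1) = 2 from the rest, must sum to zero.
-2n + 2 = 0, so n = 1.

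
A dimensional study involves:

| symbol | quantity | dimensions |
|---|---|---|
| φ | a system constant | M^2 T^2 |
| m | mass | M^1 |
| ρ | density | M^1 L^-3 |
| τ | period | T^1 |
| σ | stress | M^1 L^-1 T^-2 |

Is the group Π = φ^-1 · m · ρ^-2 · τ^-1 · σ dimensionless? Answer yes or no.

no

Sum the exponent of each base dimension across the product:
  M: −[φ]_M + [m]_M − 2·[ρ]_M − [τ]_M + [σ]_M = −(2) + (1) − 2·(1) − (0) + (1) = -2
  L: −[φ]_L + [m]_L − 2·[ρ]_L − [τ]_L + [σ]_L = −(0) + (0) − 2·(-3) − (0) + (-1) = 5
  T: −[φ]_T + [m]_T − 2·[ρ]_T − [τ]_T + [σ]_T = −(2) + (0) − 2·(0) − (1) + (-2) = -5
Net dimensions [M⁻² L⁵ T⁻⁵] ≠ [1] — not dimensionless.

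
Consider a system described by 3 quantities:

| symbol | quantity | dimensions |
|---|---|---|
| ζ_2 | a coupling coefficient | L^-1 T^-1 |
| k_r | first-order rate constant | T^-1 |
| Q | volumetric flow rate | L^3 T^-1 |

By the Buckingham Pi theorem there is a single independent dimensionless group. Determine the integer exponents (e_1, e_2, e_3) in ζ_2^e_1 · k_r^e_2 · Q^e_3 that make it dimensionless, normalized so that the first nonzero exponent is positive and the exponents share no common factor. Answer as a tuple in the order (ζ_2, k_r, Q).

(3, -4, 1)

L: e_1·(-1) + e_2·(0) + e_3·(3) = 0
T: e_1·(-1) + e_2·(-1) + e_3·(-1) = 0
Solving this homogeneous linear system for the smallest-integer solution (first nonzero entry positive) gives (3, -4, 1).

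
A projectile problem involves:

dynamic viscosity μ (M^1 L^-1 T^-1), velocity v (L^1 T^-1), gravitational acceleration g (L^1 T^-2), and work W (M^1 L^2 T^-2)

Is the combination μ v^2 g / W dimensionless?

no

Sum the exponent of each base dimension across the product:
  M: [μ]_M + 2·[v]_M + [g]_M − [W]_M = (1) + 2·(0) + (0) − (1) = 0
  L: [μ]_L + 2·[v]_L + [g]_L − [W]_L = (-1) + 2·(1) + (1) − (2) = 0
  T: [μ]_T + 2·[v]_T + [g]_T − [W]_T = (-1) + 2·(-1) + (-2) − (-2) = -3
Net dimensions [T⁻³] ≠ [1] — not dimensionless.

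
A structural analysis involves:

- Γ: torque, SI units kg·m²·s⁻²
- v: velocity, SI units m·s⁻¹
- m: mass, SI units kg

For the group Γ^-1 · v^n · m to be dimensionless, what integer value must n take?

2

Balance the L exponent: (1)·n from v, plus −(2) + (0) = -2 from the rest, must sum to zero.
n − 2 = 0, so n = 2.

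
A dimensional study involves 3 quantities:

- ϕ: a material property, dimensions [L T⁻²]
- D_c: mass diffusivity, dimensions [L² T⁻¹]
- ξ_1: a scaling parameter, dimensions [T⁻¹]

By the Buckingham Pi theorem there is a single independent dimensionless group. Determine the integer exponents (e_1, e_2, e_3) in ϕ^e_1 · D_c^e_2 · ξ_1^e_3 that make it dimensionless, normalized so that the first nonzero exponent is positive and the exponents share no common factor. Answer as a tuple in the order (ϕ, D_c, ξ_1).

(2, -1, -3)

L: e_1·(1) + e_2·(2) + e_3·(0) = 0
T: e_1·(-2) + e_2·(-1) + e_3·(-1) = 0
Solving this homogeneous linear system for the smallest-integer solution (first nonzero entry positive) gives (2, -1, -3).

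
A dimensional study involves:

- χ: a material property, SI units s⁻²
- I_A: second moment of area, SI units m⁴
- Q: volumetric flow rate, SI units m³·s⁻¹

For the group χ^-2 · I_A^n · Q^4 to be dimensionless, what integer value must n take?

-3

Balance the L exponent: (4)·n from I_A, plus −2·(0) + 4·(3) = 12 from the rest, must sum to zero.
4n + 12 = 0, so n = -3.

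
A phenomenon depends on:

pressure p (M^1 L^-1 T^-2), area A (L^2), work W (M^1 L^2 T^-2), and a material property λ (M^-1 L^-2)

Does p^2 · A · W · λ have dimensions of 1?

no

Sum the exponent of each base dimension across the product:
  M: 2·[p]_M + [A]_M + [W]_M + [λ]_M = 2·(1) + (0) + (1) + (-1) = 2
  L: 2·[p]_L + [A]_L + [W]_L + [λ]_L = 2·(-1) + (2) + (2) + (-2) = 0
  T: 2·[p]_T + [A]_T + [W]_T + [λ]_T = 2·(-2) + (0) + (-2) + (0) = -6
Net dimensions [M² T⁻⁶] ≠ [1] — not dimensionless.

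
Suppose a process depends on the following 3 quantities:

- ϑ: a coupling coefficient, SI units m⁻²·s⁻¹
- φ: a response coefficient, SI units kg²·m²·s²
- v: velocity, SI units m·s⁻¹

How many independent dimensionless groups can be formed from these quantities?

0

There are 3 variables and 3 base dimensions (M, L, T).
The dimension matrix has rank 3.
Independent dimensionless groups: 3 − 3 = 0.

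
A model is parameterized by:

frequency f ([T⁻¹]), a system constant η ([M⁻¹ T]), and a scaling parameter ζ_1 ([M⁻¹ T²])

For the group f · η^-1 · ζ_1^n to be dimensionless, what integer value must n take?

1

Balance the M exponent: (-1)·n from ζ_1, plus (0) − (-1) = 1 from the rest, must sum to zero.
−n + 1 = 0, so n = 1.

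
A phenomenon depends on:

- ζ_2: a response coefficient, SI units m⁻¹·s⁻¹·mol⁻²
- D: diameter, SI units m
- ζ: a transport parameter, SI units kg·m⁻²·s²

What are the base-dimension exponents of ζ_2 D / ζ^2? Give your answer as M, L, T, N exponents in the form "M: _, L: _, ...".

Collect each base-dimension exponent across the product:
  M: (0) + (0) − 2·(1) = -2
  L: (-1) + (1) − 2·(-2) = 4
  T: (-1) + (0) − 2·(2) = -5
  N: (-2) + (0) − 2·(0) = -2
So the dimensions are [M⁻² L⁴ T⁻⁵ N⁻²].

M: -2, L: 4, T: -5, N: -2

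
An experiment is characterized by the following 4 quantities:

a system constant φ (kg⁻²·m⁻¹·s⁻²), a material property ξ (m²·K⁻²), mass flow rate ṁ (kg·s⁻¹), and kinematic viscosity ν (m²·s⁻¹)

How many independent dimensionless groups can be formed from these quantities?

There are 4 variables and 4 base dimensions (M, L, T, Θ).
The dimension matrix has rank 4.
Independent dimensionless groups: 4 − 4 = 0.

0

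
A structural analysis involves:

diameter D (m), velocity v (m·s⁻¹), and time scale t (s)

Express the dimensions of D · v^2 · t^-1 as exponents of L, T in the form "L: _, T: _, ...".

Collect each base-dimension exponent across the product:
  L: (1) + 2·(1) − (0) = 3
  T: (0) + 2·(-1) − (1) = -3
So the dimensions are [L³ T⁻³].

L: 3, T: -3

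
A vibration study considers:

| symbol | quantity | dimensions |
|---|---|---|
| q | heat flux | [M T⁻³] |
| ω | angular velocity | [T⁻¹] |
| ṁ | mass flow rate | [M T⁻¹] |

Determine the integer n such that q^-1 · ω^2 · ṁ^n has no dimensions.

1

Balance the M exponent: (1)·n from ṁ, plus −(1) + 2·(0) = -1 from the rest, must sum to zero.
n − 1 = 0, so n = 1.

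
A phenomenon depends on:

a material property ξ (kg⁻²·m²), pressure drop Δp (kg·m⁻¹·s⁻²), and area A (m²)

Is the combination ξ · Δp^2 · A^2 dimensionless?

no

Sum the exponent of each base dimension across the product:
  M: [ξ]_M + 2·[Δp]_M + 2·[A]_M = (-2) + 2·(1) + 2·(0) = 0
  L: [ξ]_L + 2·[Δp]_L + 2·[A]_L = (2) + 2·(-1) + 2·(2) = 4
  T: [ξ]_T + 2·[Δp]_T + 2·[A]_T = (0) + 2·(-2) + 2·(0) = -4
Net dimensions [L⁴ T⁻⁴] ≠ [1] — not dimensionless.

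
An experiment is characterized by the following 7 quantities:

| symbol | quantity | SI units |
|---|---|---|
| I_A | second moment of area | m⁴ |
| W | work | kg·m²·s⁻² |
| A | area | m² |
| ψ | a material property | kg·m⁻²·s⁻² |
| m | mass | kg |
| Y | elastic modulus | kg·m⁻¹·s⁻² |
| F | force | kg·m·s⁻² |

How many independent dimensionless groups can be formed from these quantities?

4

There are 7 variables and 3 base dimensions (M, L, T).
The dimension matrix has rank 3.
Independent dimensionless groups: 7 − 3 = 4.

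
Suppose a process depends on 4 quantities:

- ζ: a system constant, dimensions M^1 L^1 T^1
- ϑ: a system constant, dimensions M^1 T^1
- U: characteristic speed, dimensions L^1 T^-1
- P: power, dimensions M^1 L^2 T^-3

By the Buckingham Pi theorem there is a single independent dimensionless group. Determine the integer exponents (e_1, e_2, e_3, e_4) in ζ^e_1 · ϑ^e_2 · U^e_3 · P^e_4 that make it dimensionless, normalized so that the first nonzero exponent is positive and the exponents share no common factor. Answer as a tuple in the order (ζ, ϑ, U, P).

(2, -3, -4, 1)

M: e_1·(1) + e_2·(1) + e_3·(0) + e_4·(1) = 0
L: e_1·(1) + e_2·(0) + e_3·(1) + e_4·(2) = 0
T: e_1·(1) + e_2·(1) + e_3·(-1) + e_4·(-3) = 0
Solving this homogeneous linear system for the smallest-integer solution (first nonzero entry positive) gives (2, -3, -4, 1).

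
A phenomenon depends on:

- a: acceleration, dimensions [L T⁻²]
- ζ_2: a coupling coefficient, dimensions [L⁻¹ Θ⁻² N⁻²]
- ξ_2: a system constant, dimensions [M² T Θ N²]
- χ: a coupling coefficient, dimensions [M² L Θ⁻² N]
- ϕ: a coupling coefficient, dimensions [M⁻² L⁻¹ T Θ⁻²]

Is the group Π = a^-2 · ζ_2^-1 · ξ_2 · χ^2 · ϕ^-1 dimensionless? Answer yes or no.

no

Sum the exponent of each base dimension across the product:
  M: −2·[a]_M − [ζ_2]_M + [ξ_2]_M + 2·[χ]_M − [ϕ]_M = −2·(0) − (0) + (2) + 2·(2) − (-2) = 8
  L: −2·[a]_L − [ζ_2]_L + [ξ_2]_L + 2·[χ]_L − [ϕ]_L = −2·(1) − (-1) + (0) + 2·(1) − (-1) = 2
  T: −2·[a]_T − [ζ_2]_T + [ξ_2]_T + 2·[χ]_T − [ϕ]_T = −2·(-2) − (0) + (1) + 2·(0) − (1) = 4
  Θ: −2·[a]_Θ − [ζ_2]_Θ + [ξ_2]_Θ + 2·[χ]_Θ − [ϕ]_Θ = −2·(0) − (-2) + (1) + 2·(-2) − (-2) = 1
  N: −2·[a]_N − [ζ_2]_N + [ξ_2]_N + 2·[χ]_N − [ϕ]_N = −2·(0) − (-2) + (2) + 2·(1) − (0) = 6
Net dimensions [M⁸ L² T⁴ Θ N⁶] ≠ [1] — not dimensionless.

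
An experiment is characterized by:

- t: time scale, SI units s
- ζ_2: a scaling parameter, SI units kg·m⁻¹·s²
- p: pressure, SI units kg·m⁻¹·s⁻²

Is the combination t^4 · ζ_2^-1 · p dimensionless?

yes

Sum the exponent of each base dimension across the product:
  M: 4·[t]_M − [ζ_2]_M + [p]_M = 4·(0) − (1) + (1) = 0
  L: 4·[t]_L − [ζ_2]_L + [p]_L = 4·(0) − (-1) + (-1) = 0
  T: 4·[t]_T − [ζ_2]_T + [p]_T = 4·(1) − (2) + (-2) = 0
All base exponents vanish — dimensionless.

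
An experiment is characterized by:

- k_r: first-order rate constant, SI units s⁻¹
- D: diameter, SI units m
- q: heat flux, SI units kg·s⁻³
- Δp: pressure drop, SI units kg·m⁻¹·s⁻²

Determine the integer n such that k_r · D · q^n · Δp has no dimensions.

Balance the M exponent: (1)·n from q, plus (0) + (0) + (1) = 1 from the rest, must sum to zero.
n + 1 = 0, so n = -1.

-1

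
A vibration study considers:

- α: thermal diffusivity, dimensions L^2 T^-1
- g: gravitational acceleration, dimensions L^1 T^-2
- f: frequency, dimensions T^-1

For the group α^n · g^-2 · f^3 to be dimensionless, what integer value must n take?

Balance the L exponent: (2)·n from α, plus −2·(1) + 3·(0) = -2 from the rest, must sum to zero.
2n − 2 = 0, so n = 1.

1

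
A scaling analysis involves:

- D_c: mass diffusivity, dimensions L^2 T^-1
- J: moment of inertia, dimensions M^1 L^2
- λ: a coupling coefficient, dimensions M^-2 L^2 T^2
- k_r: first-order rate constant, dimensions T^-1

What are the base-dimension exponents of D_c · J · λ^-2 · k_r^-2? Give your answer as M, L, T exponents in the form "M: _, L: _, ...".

M: 5, L: 0, T: -3

Collect each base-dimension exponent across the product:
  M: (0) + (1) − 2·(-2) − 2·(0) = 5
  L: (2) + (2) − 2·(2) − 2·(0) = 0
  T: (-1) + (0) − 2·(2) − 2·(-1) = -3
So the dimensions are [M⁵ T⁻³].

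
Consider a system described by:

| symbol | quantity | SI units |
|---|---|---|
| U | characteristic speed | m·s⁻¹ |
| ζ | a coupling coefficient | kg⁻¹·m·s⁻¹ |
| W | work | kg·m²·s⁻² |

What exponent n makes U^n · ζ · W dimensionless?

Balance the L exponent: (1)·n from U, plus (1) + (2) = 3 from the rest, must sum to zero.
n + 3 = 0, so n = -3.

-3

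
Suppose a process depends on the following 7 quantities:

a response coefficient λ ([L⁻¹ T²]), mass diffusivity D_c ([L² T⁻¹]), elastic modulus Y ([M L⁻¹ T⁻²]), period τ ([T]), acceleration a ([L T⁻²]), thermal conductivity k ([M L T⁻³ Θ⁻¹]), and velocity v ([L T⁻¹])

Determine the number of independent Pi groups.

3

There are 7 variables and 4 base dimensions (M, L, T, Θ).
The dimension matrix has rank 4.
Independent dimensionless groups: 7 − 4 = 3.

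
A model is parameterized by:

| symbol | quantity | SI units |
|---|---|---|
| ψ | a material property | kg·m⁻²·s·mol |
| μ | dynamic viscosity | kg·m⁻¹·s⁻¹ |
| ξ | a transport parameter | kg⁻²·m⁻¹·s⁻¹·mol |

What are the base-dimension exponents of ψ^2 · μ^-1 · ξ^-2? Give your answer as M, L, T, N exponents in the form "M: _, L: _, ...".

Collect each base-dimension exponent across the product:
  M: 2·(1) − (1) − 2·(-2) = 5
  L: 2·(-2) − (-1) − 2·(-1) = -1
  T: 2·(1) − (-1) − 2·(-1) = 5
  N: 2·(1) − (0) − 2·(1) = 0
So the dimensions are [M⁵ L⁻¹ T⁵].

M: 5, L: -1, T: 5, N: 0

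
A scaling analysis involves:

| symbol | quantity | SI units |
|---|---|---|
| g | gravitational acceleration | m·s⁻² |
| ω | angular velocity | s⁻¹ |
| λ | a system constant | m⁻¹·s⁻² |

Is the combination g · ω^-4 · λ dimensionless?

Sum the exponent of each base dimension across the product:
  M: [g]_M − 4·[ω]_M + [λ]_M = (0) − 4·(0) + (0) = 0
  L: [g]_L − 4·[ω]_L + [λ]_L = (1) − 4·(0) + (-1) = 0
  T: [g]_T − 4·[ω]_T + [λ]_T = (-2) − 4·(-1) + (-2) = 0
  I: [g]_I − 4·[ω]_I + [λ]_I = (0) − 4·(0) + (0) = 0
All base exponents vanish — dimensionless.

yes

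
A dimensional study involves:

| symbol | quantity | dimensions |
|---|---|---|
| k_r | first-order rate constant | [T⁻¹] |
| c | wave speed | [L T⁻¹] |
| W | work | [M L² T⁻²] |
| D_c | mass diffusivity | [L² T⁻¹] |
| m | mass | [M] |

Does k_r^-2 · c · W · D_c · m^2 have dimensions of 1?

Sum the exponent of each base dimension across the product:
  M: −2·[k_r]_M + [c]_M + [W]_M + [D_c]_M + 2·[m]_M = −2·(0) + (0) + (1) + (0) + 2·(1) = 3
  L: −2·[k_r]_L + [c]_L + [W]_L + [D_c]_L + 2·[m]_L = −2·(0) + (1) + (2) + (2) + 2·(0) = 5
  T: −2·[k_r]_T + [c]_T + [W]_T + [D_c]_T + 2·[m]_T = −2·(-1) + (-1) + (-2) + (-1) + 2·(0) = -2
Net dimensions [M³ L⁵ T⁻²] ≠ [1] — not dimensionless.

no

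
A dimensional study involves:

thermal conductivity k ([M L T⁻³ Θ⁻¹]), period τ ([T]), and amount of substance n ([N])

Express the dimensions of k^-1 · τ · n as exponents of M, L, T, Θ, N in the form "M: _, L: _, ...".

Collect each base-dimension exponent across the product:
  M: −(1) + (0) + (0) = -1
  L: −(1) + (0) + (0) = -1
  T: −(-3) + (1) + (0) = 4
  Θ: −(-1) + (0) + (0) = 1
  N: −(0) + (0) + (1) = 1
So the dimensions are [M⁻¹ L⁻¹ T⁴ Θ N].

M: -1, L: -1, T: 4, Θ: 1, N: 1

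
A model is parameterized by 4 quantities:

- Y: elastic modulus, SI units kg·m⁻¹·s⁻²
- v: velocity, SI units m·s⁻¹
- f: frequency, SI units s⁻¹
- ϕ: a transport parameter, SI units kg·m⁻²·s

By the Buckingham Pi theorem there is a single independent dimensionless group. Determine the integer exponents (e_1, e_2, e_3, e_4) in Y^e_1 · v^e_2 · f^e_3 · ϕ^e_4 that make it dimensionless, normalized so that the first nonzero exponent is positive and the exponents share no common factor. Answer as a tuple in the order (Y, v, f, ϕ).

(1, -1, -2, -1)

M: e_1·(1) + e_2·(0) + e_3·(0) + e_4·(1) = 0
L: e_1·(-1) + e_2·(1) + e_3·(0) + e_4·(-2) = 0
T: e_1·(-2) + e_2·(-1) + e_3·(-1) + e_4·(1) = 0
Solving this homogeneous linear system for the smallest-integer solution (first nonzero entry positive) gives (1, -1, -2, -1).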